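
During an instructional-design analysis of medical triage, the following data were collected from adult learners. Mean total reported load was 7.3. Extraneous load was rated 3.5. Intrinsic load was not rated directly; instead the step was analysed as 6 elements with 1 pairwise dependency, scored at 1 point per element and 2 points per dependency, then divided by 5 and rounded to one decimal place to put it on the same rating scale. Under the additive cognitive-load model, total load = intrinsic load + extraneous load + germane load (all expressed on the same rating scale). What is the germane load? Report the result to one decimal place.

Intrinsic (element-interactivity): (6 × 1 + 1 × 2) / 5 = 8 / 5 = 1.6000 → 1.6.
germane load = total − intrinsic − extraneous
             = 7.3 − 1.6 − 3.5 = 2.2.

2.2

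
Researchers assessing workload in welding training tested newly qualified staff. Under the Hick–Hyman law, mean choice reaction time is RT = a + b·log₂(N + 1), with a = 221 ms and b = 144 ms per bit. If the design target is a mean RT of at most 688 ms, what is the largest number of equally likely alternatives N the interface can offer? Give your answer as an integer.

8

Set 221 + 144·log₂(N + 1) ≤ 688.
log₂(N + 1) ≤ (688 − 221) / 144 = 3.2431.
N + 1 ≤ 2^3.2431 = 9.4683.
N ≤ 8.4683, so the largest integer N is 8.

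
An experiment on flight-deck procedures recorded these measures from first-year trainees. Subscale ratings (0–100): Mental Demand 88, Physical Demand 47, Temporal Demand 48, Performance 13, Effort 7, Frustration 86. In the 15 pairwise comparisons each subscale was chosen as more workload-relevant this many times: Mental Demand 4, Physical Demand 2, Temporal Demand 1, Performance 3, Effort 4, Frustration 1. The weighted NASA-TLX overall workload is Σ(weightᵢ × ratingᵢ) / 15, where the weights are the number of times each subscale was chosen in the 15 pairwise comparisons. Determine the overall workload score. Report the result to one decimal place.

43.1

The tallies are the weights (they sum to 15).
Weighted sum = 4·88 + 2·47 + 1·48 + 3·13 + 4·7 + 1·86
            = 352 + 94 + 48 + 39 + 28 + 86 = 647.
Overall workload = 647 / 15 = 43.1333 ≈ 43.1.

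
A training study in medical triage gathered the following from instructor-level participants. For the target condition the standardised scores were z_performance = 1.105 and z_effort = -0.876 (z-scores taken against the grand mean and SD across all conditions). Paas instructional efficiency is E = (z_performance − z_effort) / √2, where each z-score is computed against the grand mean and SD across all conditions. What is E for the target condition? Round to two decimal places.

1.40

z_P − z_E = 1.105 − (-0.876) = 1.9810.
E = 1.9810 / √2 = 1.9810 / 1.41421 = 1.4008 ≈ 1.40.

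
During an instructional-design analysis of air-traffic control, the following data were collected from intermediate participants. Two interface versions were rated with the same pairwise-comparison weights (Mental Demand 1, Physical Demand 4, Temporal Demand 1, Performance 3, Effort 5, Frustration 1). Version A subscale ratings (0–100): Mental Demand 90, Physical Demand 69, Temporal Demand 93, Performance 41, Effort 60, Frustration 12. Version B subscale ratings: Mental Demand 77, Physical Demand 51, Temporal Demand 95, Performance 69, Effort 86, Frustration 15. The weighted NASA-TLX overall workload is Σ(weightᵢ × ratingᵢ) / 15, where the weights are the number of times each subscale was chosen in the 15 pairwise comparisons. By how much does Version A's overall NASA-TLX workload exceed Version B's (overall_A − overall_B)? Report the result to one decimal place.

-8.9

Version A weighted sum = 1·90 + 4·69 + 1·93 + 3·41 + 5·60 + 1·12 = 90 + 276 + 93 + 123 + 300 + 12 = 894; overall_A = 894/15 = 59.6000.
Version B weighted sum = 1·77 + 4·51 + 1·95 + 3·69 + 5·86 + 1·15 = 77 + 204 + 95 + 207 + 430 + 15 = 1028; overall_B = 1028/15 = 68.5333.
Difference = 59.6000 − 68.5333 = -8.9333 ≈ -8.9.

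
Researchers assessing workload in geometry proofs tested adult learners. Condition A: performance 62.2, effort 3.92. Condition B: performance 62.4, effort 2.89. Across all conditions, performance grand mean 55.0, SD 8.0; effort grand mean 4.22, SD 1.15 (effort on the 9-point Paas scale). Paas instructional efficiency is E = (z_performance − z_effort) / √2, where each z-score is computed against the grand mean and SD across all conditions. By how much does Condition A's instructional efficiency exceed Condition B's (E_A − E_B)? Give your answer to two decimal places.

Condition A: z_P = (62.2 − 55.0)/8.0 = 0.9000; z_E = (3.92 − 4.22)/1.15 = -0.2609; E_A = (0.9000 − (-0.2609))/√2 = 0.8209.
Condition B: z_P = (62.4 − 55.0)/8.0 = 0.9250; z_E = (2.89 − 4.22)/1.15 = -1.1565; E_B = (0.9250 − (-1.1565))/√2 = 1.4718.
E_A − E_B = 0.8209 − 1.4718 = -0.6509 ≈ -0.65.

-0.65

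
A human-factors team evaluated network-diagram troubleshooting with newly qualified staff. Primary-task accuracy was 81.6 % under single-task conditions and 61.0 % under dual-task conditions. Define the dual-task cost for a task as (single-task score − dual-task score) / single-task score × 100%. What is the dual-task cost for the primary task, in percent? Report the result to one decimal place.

Cost = (81.6 − 61.0) / 81.6 × 100%
     = 20.6000 / 81.6 × 100% = 25.2451%.
≈ 25.2%.

25.2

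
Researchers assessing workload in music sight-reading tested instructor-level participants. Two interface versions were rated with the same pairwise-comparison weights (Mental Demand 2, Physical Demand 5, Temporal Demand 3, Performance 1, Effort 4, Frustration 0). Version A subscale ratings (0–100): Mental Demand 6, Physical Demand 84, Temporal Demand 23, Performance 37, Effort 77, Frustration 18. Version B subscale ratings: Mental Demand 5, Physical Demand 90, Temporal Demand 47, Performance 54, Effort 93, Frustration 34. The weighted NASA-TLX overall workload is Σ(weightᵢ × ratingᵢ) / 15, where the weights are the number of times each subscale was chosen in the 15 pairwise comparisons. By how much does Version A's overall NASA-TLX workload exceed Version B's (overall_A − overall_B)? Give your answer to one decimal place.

-12.1

Version A weighted sum = 2·6 + 5·84 + 3·23 + 1·37 + 4·77 + 0·18 = 12 + 420 + 69 + 37 + 308 + 0 = 846; overall_A = 846/15 = 56.4000.
Version B weighted sum = 2·5 + 5·90 + 3·47 + 1·54 + 4·93 + 0·34 = 10 + 450 + 141 + 54 + 372 + 0 = 1027; overall_B = 1027/15 = 68.4667.
Difference = 56.4000 − 68.4667 = -12.0667 ≈ -12.1.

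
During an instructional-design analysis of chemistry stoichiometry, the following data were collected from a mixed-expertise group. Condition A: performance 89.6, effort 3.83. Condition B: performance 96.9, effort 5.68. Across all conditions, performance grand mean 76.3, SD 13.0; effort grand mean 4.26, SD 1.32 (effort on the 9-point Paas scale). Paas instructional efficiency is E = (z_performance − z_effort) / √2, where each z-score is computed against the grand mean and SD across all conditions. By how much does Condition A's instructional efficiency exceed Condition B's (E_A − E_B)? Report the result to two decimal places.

Condition A: z_P = (89.6 − 76.3)/13.0 = 1.0231; z_E = (3.83 − 4.26)/1.32 = -0.3258; E_A = (1.0231 − (-0.3258))/√2 = 0.9538.
Condition B: z_P = (96.9 − 76.3)/13.0 = 1.5846; z_E = (5.68 − 4.26)/1.32 = 1.0758; E_B = (1.5846 − 1.0758)/√2 = 0.3598.
E_A − E_B = 0.9538 − 0.3598 = 0.5940 ≈ 0.59.

0.59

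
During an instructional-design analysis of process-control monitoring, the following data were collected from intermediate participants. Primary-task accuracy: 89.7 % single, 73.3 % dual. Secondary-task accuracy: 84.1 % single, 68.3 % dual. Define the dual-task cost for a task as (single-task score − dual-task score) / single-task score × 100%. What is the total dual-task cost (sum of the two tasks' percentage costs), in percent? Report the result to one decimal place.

37.1

Primary cost = (89.7 − 73.3) / 89.7 × 100% = 18.2832%.
Secondary cost = (84.1 − 68.3) / 84.1 × 100% = 18.7872%.
Total = 18.2832% + 18.7872% = 37.0704% ≈ 37.1%.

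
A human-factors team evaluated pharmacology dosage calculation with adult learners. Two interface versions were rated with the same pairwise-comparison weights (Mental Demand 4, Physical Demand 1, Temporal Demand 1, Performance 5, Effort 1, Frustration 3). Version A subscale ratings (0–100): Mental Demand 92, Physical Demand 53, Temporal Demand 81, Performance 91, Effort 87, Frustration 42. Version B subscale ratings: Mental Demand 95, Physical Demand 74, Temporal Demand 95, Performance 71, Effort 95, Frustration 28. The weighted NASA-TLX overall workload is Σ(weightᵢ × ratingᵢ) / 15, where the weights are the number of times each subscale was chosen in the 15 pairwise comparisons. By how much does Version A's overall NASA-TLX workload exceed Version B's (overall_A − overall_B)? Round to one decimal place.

5.8

Version A weighted sum = 4·92 + 1·53 + 1·81 + 5·91 + 1·87 + 3·42 = 368 + 53 + 81 + 455 + 87 + 126 = 1170; overall_A = 1170/15 = 78.0000.
Version B weighted sum = 4·95 + 1·74 + 1·95 + 5·71 + 1·95 + 3·28 = 380 + 74 + 95 + 355 + 95 + 84 = 1083; overall_B = 1083/15 = 72.2000.
Difference = 78.0000 − 72.2000 = 5.8000 ≈ 5.8.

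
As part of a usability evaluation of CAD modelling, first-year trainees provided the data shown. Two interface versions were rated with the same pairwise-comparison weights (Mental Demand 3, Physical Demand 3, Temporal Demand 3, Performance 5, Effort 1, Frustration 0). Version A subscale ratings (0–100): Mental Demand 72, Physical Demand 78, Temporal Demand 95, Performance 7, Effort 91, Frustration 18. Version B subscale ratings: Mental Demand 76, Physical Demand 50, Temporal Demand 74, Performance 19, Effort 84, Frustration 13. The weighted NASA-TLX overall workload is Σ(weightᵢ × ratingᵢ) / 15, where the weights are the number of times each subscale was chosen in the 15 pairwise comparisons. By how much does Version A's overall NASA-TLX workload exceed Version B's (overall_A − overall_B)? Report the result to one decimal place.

Version A weighted sum = 3·72 + 3·78 + 3·95 + 5·7 + 1·91 + 0·18 = 216 + 234 + 285 + 35 + 91 + 0 = 861; overall_A = 861/15 = 57.4000.
Version B weighted sum = 3·76 + 3·50 + 3·74 + 5·19 + 1·84 + 0·13 = 228 + 150 + 222 + 95 + 84 + 0 = 779; overall_B = 779/15 = 51.9333.
Difference = 57.4000 − 51.9333 = 5.4667 ≈ 5.5.

5.5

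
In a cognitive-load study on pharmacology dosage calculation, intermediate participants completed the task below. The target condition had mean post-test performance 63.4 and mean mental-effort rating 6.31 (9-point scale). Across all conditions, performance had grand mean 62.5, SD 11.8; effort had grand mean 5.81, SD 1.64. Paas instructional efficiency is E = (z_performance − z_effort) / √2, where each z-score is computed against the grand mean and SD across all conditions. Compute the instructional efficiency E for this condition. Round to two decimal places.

-0.16

z_performance = (63.4 − 62.5) / 11.8 = 0.9000 / 11.8 = 0.0763.
z_effort = (6.31 − 5.81) / 1.64 = 0.5000 / 1.64 = 0.3049.
z_P − z_E = 0.0763 − 0.3049 = -0.2286.
E = -0.2286 / √2 = -0.2286 / 1.41421 = -0.1616 ≈ -0.16.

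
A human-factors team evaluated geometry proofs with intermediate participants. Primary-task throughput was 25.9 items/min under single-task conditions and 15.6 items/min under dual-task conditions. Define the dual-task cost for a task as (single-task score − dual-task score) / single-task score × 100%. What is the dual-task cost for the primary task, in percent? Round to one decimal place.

Cost = (25.9 − 15.6) / 25.9 × 100%
     = 10.3000 / 25.9 × 100% = 39.7683%.
≈ 39.8%.

39.8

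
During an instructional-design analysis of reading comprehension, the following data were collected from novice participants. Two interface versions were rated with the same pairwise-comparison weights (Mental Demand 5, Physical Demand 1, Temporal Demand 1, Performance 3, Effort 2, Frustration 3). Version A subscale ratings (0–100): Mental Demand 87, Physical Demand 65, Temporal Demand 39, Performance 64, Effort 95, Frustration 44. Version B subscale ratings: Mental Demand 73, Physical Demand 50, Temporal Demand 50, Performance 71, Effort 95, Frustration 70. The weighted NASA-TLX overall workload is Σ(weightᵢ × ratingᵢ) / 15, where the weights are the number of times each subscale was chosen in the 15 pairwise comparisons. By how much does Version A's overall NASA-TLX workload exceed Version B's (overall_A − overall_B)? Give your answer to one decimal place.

-1.7

Version A weighted sum = 5·87 + 1·65 + 1·39 + 3·64 + 2·95 + 3·44 = 435 + 65 + 39 + 192 + 190 + 132 = 1053; overall_A = 1053/15 = 70.2000.
Version B weighted sum = 5·73 + 1·50 + 1·50 + 3·71 + 2·95 + 3·70 = 365 + 50 + 50 + 213 + 190 + 210 = 1078; overall_B = 1078/15 = 71.8667.
Difference = 70.2000 − 71.8667 = -1.6667 ≈ -1.7.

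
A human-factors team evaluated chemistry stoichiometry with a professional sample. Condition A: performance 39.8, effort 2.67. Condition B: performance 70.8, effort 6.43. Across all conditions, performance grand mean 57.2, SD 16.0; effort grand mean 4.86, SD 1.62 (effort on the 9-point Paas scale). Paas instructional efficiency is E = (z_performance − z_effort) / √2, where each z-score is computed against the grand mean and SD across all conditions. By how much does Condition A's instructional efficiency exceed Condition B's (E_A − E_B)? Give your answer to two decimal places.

0.27

Condition A: z_P = (39.8 − 57.2)/16.0 = -1.0875; z_E = (2.67 − 4.86)/1.62 = -1.3519; E_A = (-1.0875 − (-1.3519))/√2 = 0.1870.
Condition B: z_P = (70.8 − 57.2)/16.0 = 0.8500; z_E = (6.43 − 4.86)/1.62 = 0.9691; E_B = (0.8500 − 0.9691)/√2 = -0.0842.
E_A − E_B = 0.1870 − (-0.0842) = 0.2712 ≈ 0.27.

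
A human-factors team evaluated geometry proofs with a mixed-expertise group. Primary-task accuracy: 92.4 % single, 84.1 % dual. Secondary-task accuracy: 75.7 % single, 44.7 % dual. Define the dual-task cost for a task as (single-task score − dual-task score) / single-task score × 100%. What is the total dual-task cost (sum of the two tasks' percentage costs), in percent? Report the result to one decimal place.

49.9

Primary cost = (92.4 − 84.1) / 92.4 × 100% = 8.9827%.
Secondary cost = (75.7 − 44.7) / 75.7 × 100% = 40.9511%.
Total = 8.9827% + 40.9511% = 49.9338% ≈ 49.9%.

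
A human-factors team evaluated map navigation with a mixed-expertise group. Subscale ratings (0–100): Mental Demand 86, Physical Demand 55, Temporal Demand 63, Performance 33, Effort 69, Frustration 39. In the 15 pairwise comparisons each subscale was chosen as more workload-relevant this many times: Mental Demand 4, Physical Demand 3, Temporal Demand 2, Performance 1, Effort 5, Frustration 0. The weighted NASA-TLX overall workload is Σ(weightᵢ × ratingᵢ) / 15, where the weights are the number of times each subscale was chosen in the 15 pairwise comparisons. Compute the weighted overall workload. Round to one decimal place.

67.5

The tallies are the weights (they sum to 15).
Weighted sum = 4·86 + 3·55 + 2·63 + 1·33 + 5·69 + 0·39
            = 344 + 165 + 126 + 33 + 345 + 0 = 1013.
Overall workload = 1013 / 15 = 67.5333 ≈ 67.5.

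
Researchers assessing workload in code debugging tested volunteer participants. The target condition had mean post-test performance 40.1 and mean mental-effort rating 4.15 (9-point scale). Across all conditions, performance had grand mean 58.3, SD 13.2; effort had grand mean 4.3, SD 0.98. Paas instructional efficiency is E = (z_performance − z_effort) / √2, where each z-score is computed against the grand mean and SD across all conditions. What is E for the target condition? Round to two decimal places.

-0.87

z_performance = (40.1 − 58.3) / 13.2 = -18.2000 / 13.2 = -1.3788.
z_effort = (4.15 − 4.3) / 0.98 = -0.1500 / 0.98 = -0.1531.
z_P − z_E = -1.3788 − (-0.1531) = -1.2257.
E = -1.2257 / √2 = -1.2257 / 1.41421 = -0.8667 ≈ -0.87.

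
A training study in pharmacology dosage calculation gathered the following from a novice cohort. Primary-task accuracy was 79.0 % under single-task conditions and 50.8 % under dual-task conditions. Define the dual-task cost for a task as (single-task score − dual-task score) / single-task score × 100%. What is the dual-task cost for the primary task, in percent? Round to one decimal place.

Cost = (79.0 − 50.8) / 79.0 × 100%
     = 28.2000 / 79.0 × 100% = 35.6962%.
≈ 35.7%.

35.7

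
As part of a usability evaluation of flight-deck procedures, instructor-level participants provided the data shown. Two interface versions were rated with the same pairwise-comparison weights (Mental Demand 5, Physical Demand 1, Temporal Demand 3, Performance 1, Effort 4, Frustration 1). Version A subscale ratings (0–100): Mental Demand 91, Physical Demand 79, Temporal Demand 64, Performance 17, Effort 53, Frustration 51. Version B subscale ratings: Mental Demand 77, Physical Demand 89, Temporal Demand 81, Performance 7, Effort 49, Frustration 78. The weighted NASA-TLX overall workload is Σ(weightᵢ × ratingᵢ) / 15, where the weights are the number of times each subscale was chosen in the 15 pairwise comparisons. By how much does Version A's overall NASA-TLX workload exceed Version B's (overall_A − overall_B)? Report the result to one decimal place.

Version A weighted sum = 5·91 + 1·79 + 3·64 + 1·17 + 4·53 + 1·51 = 455 + 79 + 192 + 17 + 212 + 51 = 1006; overall_A = 1006/15 = 67.0667.
Version B weighted sum = 5·77 + 1·89 + 3·81 + 1·7 + 4·49 + 1·78 = 385 + 89 + 243 + 7 + 196 + 78 = 998; overall_B = 998/15 = 66.5333.
Difference = 67.0667 − 66.5333 = 0.5334 ≈ 0.5.

0.5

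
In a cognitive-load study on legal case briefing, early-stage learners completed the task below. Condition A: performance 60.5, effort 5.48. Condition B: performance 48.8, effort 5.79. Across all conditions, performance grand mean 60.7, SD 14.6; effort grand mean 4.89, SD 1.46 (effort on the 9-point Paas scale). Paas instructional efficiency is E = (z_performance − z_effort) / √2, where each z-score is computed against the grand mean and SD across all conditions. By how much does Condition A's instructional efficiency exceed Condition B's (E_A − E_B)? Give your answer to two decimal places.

Condition A: z_P = (60.5 − 60.7)/14.6 = -0.0137; z_E = (5.48 − 4.89)/1.46 = 0.4041; E_A = (-0.0137 − 0.4041)/√2 = -0.2954.
Condition B: z_P = (48.8 − 60.7)/14.6 = -0.8151; z_E = (5.79 − 4.89)/1.46 = 0.6164; E_B = (-0.8151 − 0.6164)/√2 = -1.0122.
E_A − E_B = -0.2954 − (-1.0122) = 0.7168 ≈ 0.72.

0.72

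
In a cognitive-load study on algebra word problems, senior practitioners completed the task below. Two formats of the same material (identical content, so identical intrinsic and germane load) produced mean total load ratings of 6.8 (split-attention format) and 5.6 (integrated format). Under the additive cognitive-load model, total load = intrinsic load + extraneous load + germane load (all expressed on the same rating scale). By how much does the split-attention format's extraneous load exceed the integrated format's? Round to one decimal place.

1.2

Intrinsic and germane load are equal across formats, so the difference in total load equals the difference in extraneous load.
Extraneous-load difference = 6.8 − 5.6 = 1.2.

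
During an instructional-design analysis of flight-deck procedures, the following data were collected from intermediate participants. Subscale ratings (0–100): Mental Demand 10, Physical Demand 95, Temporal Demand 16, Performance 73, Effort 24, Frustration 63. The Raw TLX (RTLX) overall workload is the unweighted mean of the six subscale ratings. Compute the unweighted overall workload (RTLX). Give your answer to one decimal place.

Sum of ratings = 10 + 95 + 16 + 73 + 24 + 63 = 281.
RTLX = 281 / 6 = 46.8333 ≈ 46.8.

46.8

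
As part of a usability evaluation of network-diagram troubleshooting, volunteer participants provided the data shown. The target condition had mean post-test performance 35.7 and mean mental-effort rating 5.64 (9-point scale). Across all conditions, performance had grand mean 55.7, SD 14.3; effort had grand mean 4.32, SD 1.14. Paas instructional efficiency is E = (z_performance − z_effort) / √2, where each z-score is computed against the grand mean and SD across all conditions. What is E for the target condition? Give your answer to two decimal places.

z_performance = (35.7 − 55.7) / 14.3 = -20.0000 / 14.3 = -1.3986.
z_effort = (5.64 − 4.32) / 1.14 = 1.3200 / 1.14 = 1.1579.
z_P − z_E = -1.3986 − 1.1579 = -2.5565.
E = -2.5565 / √2 = -2.5565 / 1.41421 = -1.8077 ≈ -1.81.

-1.81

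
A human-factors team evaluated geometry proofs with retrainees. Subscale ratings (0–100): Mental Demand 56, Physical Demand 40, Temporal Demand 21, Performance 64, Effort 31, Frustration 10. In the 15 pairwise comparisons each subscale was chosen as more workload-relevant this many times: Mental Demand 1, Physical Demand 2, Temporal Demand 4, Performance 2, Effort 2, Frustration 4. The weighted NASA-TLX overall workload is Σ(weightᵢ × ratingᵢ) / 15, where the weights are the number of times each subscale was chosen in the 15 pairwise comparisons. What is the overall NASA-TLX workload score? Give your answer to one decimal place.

The tallies are the weights (they sum to 15).
Weighted sum = 1·56 + 2·40 + 4·21 + 2·64 + 2·31 + 4·10
            = 56 + 80 + 84 + 128 + 62 + 40 = 450.
Overall workload = 450 / 15 = 30.0000 ≈ 30.0.

30.0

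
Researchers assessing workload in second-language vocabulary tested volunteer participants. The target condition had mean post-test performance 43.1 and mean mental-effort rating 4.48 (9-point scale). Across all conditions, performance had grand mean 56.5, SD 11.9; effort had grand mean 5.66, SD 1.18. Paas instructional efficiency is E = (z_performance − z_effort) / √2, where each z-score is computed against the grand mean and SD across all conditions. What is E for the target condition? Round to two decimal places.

-0.09

z_performance = (43.1 − 56.5) / 11.9 = -13.4000 / 11.9 = -1.1261.
z_effort = (4.48 − 5.66) / 1.18 = -1.1800 / 1.18 = -1.0000.
z_P − z_E = -1.1261 − (-1.0000) = -0.1261.
E = -0.1261 / √2 = -0.1261 / 1.41421 = -0.0892 ≈ -0.09.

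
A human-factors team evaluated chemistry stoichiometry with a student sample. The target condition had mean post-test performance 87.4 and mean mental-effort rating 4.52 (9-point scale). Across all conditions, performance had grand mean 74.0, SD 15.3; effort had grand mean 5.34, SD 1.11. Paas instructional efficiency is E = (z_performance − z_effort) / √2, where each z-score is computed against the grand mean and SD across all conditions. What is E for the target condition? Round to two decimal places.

z_performance = (87.4 − 74.0) / 15.3 = 13.4000 / 15.3 = 0.8758.
z_effort = (4.52 − 5.34) / 1.11 = -0.8200 / 1.11 = -0.7387.
z_P − z_E = 0.8758 − (-0.7387) = 1.6145.
E = 1.6145 / √2 = 1.6145 / 1.41421 = 1.1416 ≈ 1.14.

1.14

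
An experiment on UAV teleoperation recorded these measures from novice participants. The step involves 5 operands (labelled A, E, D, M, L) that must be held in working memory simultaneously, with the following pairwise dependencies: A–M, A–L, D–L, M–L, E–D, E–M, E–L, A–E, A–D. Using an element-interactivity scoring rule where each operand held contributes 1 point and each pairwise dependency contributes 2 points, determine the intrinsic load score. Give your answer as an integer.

Count of operands held simultaneously: 5.
Count of pairwise dependencies listed: 9.
Element contribution: 5 × 1 = 5.
Interaction contribution: 9 × 2 = 18.
Intrinsic load = 5 + 18 = 23.

23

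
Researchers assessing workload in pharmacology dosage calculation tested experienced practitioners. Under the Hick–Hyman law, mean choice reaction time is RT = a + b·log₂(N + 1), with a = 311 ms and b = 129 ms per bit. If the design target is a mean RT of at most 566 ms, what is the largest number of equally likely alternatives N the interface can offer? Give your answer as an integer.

Set 311 + 129·log₂(N + 1) ≤ 566.
log₂(N + 1) ≤ (566 − 311) / 129 = 1.9767.
N + 1 ≤ 2^1.9767 = 3.9359.
N ≤ 2.9359, so the largest integer N is 2.

2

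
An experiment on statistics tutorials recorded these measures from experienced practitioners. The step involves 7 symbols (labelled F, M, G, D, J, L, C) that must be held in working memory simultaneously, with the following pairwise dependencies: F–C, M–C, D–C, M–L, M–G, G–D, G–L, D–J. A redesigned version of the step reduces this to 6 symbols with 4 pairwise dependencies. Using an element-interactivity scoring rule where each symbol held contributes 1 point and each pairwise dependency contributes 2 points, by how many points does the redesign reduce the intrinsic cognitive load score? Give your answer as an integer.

9

Original: 7 × 1 + 8 × 2 = 7 + 16 = 23.
Redesigned: 6 × 1 + 4 × 2 = 6 + 8 = 14.
Reduction = 23 − 14 = 9.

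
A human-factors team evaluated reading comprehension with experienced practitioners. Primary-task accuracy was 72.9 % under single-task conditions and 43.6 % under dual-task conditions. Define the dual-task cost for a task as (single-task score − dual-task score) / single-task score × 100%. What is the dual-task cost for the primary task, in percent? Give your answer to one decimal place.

40.2

Cost = (72.9 − 43.6) / 72.9 × 100%
     = 29.3000 / 72.9 × 100% = 40.1920%.
≈ 40.2%.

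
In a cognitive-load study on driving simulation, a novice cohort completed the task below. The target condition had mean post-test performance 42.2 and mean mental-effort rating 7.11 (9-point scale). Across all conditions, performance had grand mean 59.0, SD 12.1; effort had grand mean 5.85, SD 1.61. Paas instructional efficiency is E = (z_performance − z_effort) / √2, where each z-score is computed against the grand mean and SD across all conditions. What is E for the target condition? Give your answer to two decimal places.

-1.54

z_performance = (42.2 − 59.0) / 12.1 = -16.8000 / 12.1 = -1.3884.
z_effort = (7.11 − 5.85) / 1.61 = 1.2600 / 1.61 = 0.7826.
z_P − z_E = -1.3884 − 0.7826 = -2.1710.
E = -2.1710 / √2 = -2.1710 / 1.41421 = -1.5351 ≈ -1.54.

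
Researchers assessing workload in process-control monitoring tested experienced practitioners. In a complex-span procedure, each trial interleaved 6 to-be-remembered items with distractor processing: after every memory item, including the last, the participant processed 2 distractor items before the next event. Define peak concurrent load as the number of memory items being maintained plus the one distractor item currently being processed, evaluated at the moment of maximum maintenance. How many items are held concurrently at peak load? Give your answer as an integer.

Maintenance is greatest during the distractor(s) after memory item 6: all 6 memory items are being held.
One distractor item is concurrently being processed.
Peak concurrent load = 6 + 1 = 7 items.

7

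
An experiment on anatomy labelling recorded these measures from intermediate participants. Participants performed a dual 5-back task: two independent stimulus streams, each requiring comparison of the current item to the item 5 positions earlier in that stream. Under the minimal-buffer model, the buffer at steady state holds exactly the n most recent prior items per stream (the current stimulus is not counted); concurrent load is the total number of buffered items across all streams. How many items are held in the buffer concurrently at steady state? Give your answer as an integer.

10

Each stream's buffer holds its 5 most recent prior items.
Two independent streams: 2 × 5 = 10 buffered items at steady state.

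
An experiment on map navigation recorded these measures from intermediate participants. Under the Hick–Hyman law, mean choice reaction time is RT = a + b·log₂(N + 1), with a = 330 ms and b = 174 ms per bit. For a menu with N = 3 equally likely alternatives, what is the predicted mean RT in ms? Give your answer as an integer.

678

log₂(3 + 1) = log₂(4) = 2.0000.
RT = 330 + 174 × 2.0000 = 330 + 348.0000 = 678.0000 ms.
≈ 678 ms.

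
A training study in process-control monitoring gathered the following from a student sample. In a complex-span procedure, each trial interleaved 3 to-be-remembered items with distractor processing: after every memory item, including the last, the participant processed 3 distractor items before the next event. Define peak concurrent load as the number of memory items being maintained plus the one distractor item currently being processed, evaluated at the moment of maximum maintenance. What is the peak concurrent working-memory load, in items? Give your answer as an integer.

Maintenance is greatest during the distractor(s) after memory item 3: all 3 memory items are being held.
One distractor item is concurrently being processed.
Peak concurrent load = 3 + 1 = 4 items.

4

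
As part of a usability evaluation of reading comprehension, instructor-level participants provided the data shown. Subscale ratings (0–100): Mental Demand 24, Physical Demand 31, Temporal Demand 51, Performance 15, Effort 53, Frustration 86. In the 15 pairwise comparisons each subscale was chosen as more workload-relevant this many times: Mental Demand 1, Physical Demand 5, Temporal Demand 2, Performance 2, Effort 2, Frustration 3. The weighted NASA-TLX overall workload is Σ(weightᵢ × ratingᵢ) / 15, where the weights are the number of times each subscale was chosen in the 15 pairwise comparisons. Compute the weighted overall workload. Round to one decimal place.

The tallies are the weights (they sum to 15).
Weighted sum = 1·24 + 5·31 + 2·51 + 2·15 + 2·53 + 3·86
            = 24 + 155 + 102 + 30 + 106 + 258 = 675.
Overall workload = 675 / 15 = 45.0000 ≈ 45.0.

45.0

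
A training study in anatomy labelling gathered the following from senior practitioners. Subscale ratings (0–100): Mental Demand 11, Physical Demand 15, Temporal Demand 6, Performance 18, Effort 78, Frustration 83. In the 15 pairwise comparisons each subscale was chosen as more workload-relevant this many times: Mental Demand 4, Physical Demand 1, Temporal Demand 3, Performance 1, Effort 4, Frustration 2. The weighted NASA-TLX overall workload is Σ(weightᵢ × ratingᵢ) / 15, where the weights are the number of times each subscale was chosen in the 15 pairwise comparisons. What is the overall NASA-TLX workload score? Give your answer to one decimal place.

38.2

The tallies are the weights (they sum to 15).
Weighted sum = 4·11 + 1·15 + 3·6 + 1·18 + 4·78 + 2·83
            = 44 + 15 + 18 + 18 + 312 + 166 = 573.
Overall workload = 573 / 15 = 38.2000 ≈ 38.2.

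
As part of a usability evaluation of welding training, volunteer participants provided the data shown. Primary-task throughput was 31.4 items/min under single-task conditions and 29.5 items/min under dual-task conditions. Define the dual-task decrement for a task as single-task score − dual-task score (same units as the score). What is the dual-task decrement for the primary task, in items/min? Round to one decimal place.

1.9

Decrement = 31.4 − 29.5 = 1.9000 items/min ≈ 1.9 items/min.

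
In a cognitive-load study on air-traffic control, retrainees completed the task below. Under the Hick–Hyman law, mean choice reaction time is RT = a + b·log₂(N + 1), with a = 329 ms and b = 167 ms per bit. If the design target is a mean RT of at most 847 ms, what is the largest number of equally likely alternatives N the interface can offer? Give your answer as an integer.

7

Set 329 + 167·log₂(N + 1) ≤ 847.
log₂(N + 1) ≤ (847 − 329) / 167 = 3.1018.
N + 1 ≤ 2^3.1018 = 8.5849.
N ≤ 7.5849, so the largest integer N is 7.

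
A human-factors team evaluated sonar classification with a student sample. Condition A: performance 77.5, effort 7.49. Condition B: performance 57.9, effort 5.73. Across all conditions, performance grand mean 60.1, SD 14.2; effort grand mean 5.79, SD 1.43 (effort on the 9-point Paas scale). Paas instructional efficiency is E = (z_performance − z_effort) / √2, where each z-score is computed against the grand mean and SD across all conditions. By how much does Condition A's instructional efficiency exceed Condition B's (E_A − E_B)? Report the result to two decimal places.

0.11

Condition A: z_P = (77.5 − 60.1)/14.2 = 1.2254; z_E = (7.49 − 5.79)/1.43 = 1.1888; E_A = (1.2254 − 1.1888)/√2 = 0.0259.
Condition B: z_P = (57.9 − 60.1)/14.2 = -0.1549; z_E = (5.73 − 5.79)/1.43 = -0.0420; E_B = (-0.1549 − (-0.0420))/√2 = -0.0798.
E_A − E_B = 0.0259 − (-0.0798) = 0.1057 ≈ 0.11.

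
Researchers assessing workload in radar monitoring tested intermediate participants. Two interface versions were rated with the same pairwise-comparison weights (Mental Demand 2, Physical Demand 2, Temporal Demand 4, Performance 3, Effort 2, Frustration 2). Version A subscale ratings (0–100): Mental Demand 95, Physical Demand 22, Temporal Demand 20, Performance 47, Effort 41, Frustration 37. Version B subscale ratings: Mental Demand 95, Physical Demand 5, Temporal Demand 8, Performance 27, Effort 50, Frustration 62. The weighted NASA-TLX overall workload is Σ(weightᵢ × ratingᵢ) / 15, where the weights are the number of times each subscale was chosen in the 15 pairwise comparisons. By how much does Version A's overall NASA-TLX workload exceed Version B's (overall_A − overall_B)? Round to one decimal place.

4.9

Version A weighted sum = 2·95 + 2·22 + 4·20 + 3·47 + 2·41 + 2·37 = 190 + 44 + 80 + 141 + 82 + 74 = 611; overall_A = 611/15 = 40.7333.
Version B weighted sum = 2·95 + 2·5 + 4·8 + 3·27 + 2·50 + 2·62 = 190 + 10 + 32 + 81 + 100 + 124 = 537; overall_B = 537/15 = 35.8000.
Difference = 40.7333 − 35.8000 = 4.9333 ≈ 4.9.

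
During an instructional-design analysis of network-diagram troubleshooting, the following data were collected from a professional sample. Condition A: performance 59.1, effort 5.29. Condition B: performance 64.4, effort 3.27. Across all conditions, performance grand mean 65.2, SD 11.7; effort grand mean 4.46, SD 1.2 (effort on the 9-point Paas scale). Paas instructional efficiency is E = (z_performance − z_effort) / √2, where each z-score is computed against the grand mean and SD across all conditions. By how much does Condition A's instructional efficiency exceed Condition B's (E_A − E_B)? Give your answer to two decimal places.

Condition A: z_P = (59.1 − 65.2)/11.7 = -0.5214; z_E = (5.29 − 4.46)/1.2 = 0.6917; E_A = (-0.5214 − 0.6917)/√2 = -0.8578.
Condition B: z_P = (64.4 − 65.2)/11.7 = -0.0684; z_E = (3.27 − 4.46)/1.2 = -0.9917; E_B = (-0.0684 − (-0.9917))/√2 = 0.6529.
E_A − E_B = -0.8578 − 0.6529 = -1.5107 ≈ -1.51.

-1.51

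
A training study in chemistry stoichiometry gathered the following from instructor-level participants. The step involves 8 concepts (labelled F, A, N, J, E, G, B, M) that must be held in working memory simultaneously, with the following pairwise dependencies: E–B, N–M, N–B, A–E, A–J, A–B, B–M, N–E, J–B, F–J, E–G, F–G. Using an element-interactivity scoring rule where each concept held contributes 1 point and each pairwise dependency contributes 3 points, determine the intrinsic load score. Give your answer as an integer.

Count of concepts held simultaneously: 8.
Count of pairwise dependencies listed: 12.
Element contribution: 8 × 1 = 8.
Interaction contribution: 12 × 3 = 36.
Intrinsic load = 8 + 36 = 44.

44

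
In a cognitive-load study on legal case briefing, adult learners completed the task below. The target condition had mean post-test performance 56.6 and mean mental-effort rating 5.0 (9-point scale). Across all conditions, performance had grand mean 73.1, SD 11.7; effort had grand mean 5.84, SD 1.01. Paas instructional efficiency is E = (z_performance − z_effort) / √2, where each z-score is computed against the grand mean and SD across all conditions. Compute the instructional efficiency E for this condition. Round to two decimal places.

z_performance = (56.6 − 73.1) / 11.7 = -16.5000 / 11.7 = -1.4103.
z_effort = (5.0 − 5.84) / 1.01 = -0.8400 / 1.01 = -0.8317.
z_P − z_E = -1.4103 − (-0.8317) = -0.5786.
E = -0.5786 / √2 = -0.5786 / 1.41421 = -0.4091 ≈ -0.41.

-0.41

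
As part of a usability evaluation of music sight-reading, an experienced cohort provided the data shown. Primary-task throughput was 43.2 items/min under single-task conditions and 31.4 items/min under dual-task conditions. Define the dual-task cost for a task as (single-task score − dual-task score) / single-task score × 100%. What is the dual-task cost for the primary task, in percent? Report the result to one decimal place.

Cost = (43.2 − 31.4) / 43.2 × 100%
     = 11.8000 / 43.2 × 100% = 27.3148%.
≈ 27.3%.

27.3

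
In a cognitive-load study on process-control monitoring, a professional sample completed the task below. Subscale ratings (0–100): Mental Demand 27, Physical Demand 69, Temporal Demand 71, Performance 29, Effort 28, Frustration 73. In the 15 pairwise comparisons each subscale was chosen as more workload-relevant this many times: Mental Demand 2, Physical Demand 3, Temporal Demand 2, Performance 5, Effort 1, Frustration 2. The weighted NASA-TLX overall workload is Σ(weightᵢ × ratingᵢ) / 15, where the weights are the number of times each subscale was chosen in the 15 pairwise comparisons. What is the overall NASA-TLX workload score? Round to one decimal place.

The tallies are the weights (they sum to 15).
Weighted sum = 2·27 + 3·69 + 2·71 + 5·29 + 1·28 + 2·73
            = 54 + 207 + 142 + 145 + 28 + 146 = 722.
Overall workload = 722 / 15 = 48.1333 ≈ 48.1.

48.1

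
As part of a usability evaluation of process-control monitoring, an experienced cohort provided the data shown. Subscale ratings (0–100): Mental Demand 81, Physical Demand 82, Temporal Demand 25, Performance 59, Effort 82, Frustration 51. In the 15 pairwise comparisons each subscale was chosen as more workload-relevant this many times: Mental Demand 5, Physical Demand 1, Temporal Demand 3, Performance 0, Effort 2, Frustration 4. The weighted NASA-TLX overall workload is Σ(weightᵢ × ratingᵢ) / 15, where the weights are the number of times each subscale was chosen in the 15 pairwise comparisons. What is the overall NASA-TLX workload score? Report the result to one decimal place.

62.0

The tallies are the weights (they sum to 15).
Weighted sum = 5·81 + 1·82 + 3·25 + 0·59 + 2·82 + 4·51
            = 405 + 82 + 75 + 0 + 164 + 204 = 930.
Overall workload = 930 / 15 = 62.0000 ≈ 62.0.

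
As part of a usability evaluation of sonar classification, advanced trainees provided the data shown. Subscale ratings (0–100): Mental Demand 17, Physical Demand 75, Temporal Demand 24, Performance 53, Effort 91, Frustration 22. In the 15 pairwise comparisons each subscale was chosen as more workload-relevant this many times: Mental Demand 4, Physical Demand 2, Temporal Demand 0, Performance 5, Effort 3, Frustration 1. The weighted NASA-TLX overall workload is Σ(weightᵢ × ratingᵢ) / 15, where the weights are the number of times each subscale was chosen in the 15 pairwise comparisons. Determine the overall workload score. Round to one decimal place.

51.9

The tallies are the weights (they sum to 15).
Weighted sum = 4·17 + 2·75 + 0·24 + 5·53 + 3·91 + 1·22
            = 68 + 150 + 0 + 265 + 273 + 22 = 778.
Overall workload = 778 / 15 = 51.8667 ≈ 51.9.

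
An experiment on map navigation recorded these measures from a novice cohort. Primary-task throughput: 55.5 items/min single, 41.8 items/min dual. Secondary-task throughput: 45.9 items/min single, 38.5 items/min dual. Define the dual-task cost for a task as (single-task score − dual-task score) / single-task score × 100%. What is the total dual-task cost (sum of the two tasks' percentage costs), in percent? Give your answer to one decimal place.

40.8

Primary cost = (55.5 − 41.8) / 55.5 × 100% = 24.6847%.
Secondary cost = (45.9 − 38.5) / 45.9 × 100% = 16.1220%.
Total = 24.6847% + 16.1220% = 40.8067% ≈ 40.8%.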